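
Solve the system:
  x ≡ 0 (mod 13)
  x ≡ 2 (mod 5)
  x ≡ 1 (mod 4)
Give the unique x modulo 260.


Moduli 13, 5, 4 are pairwise coprime; by CRT there is a unique solution modulo M = 13 · 5 · 4 = 260.
Solve pairwise, accumulating the modulus:
  Start with x ≡ 0 (mod 13).
  Combine with x ≡ 2 (mod 5): since gcd(13, 5) = 1, we get a unique residue mod 65.
    Write x = 0 + 13·t and substitute into x ≡ 2 (mod 5): 13·t ≡ 2 − 0 = 2 (mod 5).
    Reduce coefficients mod 5: 3·t ≡ 2 (mod 5).
    The inverse of 3 mod 5 is 2 (since 3·2 = 6 = 1·5 + 1), so t ≡ 2·2 = 4 ≡ 4 (mod 5).
    Then x = 0 + 13·4 = 52, valid modulo lcm(13, 5) = 65: x ≡ 52 (mod 65).
  Combine with x ≡ 1 (mod 4): since gcd(65, 4) = 1, we get a unique residue mod 260.
    Write x = 52 + 65·t and substitute into x ≡ 1 (mod 4): 65·t ≡ 1 − 52 = -51 (mod 4).
    Reduce coefficients mod 4: 1·t ≡ 1 (mod 4).
    So t ≡ 1 (mod 4).
    Then x = 52 + 65·1 = 117, valid modulo lcm(65, 4) = 260: x ≡ 117 (mod 260).
Verify: 117 mod 13 = 0 ✓, 117 mod 5 = 2 ✓, 117 mod 4 = 1 ✓.

x ≡ 117 (mod 260).


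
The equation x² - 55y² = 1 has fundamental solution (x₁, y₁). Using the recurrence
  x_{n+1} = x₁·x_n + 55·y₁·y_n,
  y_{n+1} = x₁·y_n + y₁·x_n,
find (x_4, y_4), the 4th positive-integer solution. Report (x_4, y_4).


Step 1: Find the fundamental solution (x₁, y₁) of x² - 55y² = 1.
  Expand √55 as a continued fraction. a₀ = ⌊√55⌋ = 7; iterate m_{k+1} = d_k·a_k − m_k, d_{k+1} = (55 − m_{k+1}²)/d_k, a_{k+1} = ⌊(a₀ + m_{k+1})/d_{k+1}⌋ (starting m₀ = 0, d₀ = 1), with convergents p_k = a_k·p_{k-1} + p_{k-2}, q_k = a_k·q_{k-1} + q_{k-2} (p₋₁ = 1, q₋₁ = 0):
  k = 0: a₀ = 7; p₀/q₀ = 7/1; p₀² − 55·q₀² = 49 − 55 = -6.
  k = 1: m = 7, d = 6, a = ⌊(7 + 7)/6⌋ = 2; p/q = (2·7 + 1)/(2·1 + 0) = 15/2; p² − 55·q² = 225 − 220 = 5.
  k = 2: m = 5, d = 5, a = ⌊(7 + 5)/5⌋ = 2; p/q = (2·15 + 7)/(2·2 + 1) = 37/5; p² − 55·q² = 1369 − 1375 = -6.
  k = 3: m = 5, d = 6, a = ⌊(7 + 5)/6⌋ = 2; p/q = (2·37 + 15)/(2·5 + 2) = 89/12; p² − 55·q² = 7921 − 7920 = 1.
  The first convergent with p² − 55·q² = 1 gives the fundamental solution (x₁, y₁) = (89, 12).
Step 2: Apply the recurrence (x_{n+1}, y_{n+1}) = (x₁x_n + 55y₁y_n, x₁y_n + y₁x_n) repeatedly.
  From (x_1, y_1) = (89, 12): x_2 = 89·89 + 55·12·12 = 15841; y_2 = 89·12 + 12·89 = 2136.
  From (x_2, y_2) = (15841, 2136): x_3 = 89·15841 + 55·12·2136 = 2819609; y_3 = 89·2136 + 12·15841 = 380196.
  From (x_3, y_3) = (2819609, 380196): x_4 = 89·2819609 + 55·12·380196 = 501874561; y_4 = 89·380196 + 12·2819609 = 67672752.
Step 3: Verify x_4² - 55·y_4² = 251878074978942721 - 251878074978942720 = 1 (should be 1). ✓

(x_1, y_1) = (89, 12); (x_4, y_4) = (501874561, 67672752).


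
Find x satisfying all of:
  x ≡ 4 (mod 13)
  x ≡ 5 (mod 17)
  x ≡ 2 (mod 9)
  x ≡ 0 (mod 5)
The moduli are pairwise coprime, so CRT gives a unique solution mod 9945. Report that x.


Product of moduli M = 13 · 17 · 9 · 5 = 9945.
Merge one congruence at a time:
  Start: x ≡ 4 (mod 13).
  Combine with x ≡ 5 (mod 17); new modulus lcm = 221.
    Write x = 4 + 13·t and substitute into x ≡ 5 (mod 17): 13·t ≡ 5 − 4 = 1 (mod 17).
    The inverse of 13 mod 17 is 4 (since 13·4 = 52 = 3·17 + 1), so t ≡ 4·1 = 4 ≡ 4 (mod 17).
    Then x = 4 + 13·4 = 56, valid modulo lcm(13, 17) = 221: x ≡ 56 (mod 221).
  Combine with x ≡ 2 (mod 9); new modulus lcm = 1989.
    Write x = 56 + 221·t and substitute into x ≡ 2 (mod 9): 221·t ≡ 2 − 56 = -54 (mod 9).
    Reduce coefficients mod 9: 5·t ≡ 0 (mod 9).
    The inverse of 5 mod 9 is 2 (since 5·2 = 10 = 1·9 + 1), so t ≡ 2·0 = 0 ≡ 0 (mod 9).
    Then x = 56 + 221·0 = 56, valid modulo lcm(221, 9) = 1989: x ≡ 56 (mod 1989).
  Combine with x ≡ 0 (mod 5); new modulus lcm = 9945.
    Write x = 56 + 1989·t and substitute into x ≡ 0 (mod 5): 1989·t ≡ 0 − 56 = -56 (mod 5).
    Reduce coefficients mod 5: 4·t ≡ 4 (mod 5).
    The inverse of 4 mod 5 is 4 (since 4·4 = 16 = 3·5 + 1), so t ≡ 4·4 = 16 ≡ 1 (mod 5).
    Then x = 56 + 1989·1 = 2045, valid modulo lcm(1989, 5) = 9945: x ≡ 2045 (mod 9945).
Verify against each original: 2045 mod 13 = 4, 2045 mod 17 = 5, 2045 mod 9 = 2, 2045 mod 5 = 0.

x ≡ 2045 (mod 9945).


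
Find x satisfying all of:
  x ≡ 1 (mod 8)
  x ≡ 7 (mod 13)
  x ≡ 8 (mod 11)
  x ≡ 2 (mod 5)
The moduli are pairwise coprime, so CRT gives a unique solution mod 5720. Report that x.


Product of moduli M = 8 · 13 · 11 · 5 = 5720.
Merge one congruence at a time:
  Start: x ≡ 1 (mod 8).
  Combine with x ≡ 7 (mod 13); new modulus lcm = 104.
    Write x = 1 + 8·t and substitute into x ≡ 7 (mod 13): 8·t ≡ 7 − 1 = 6 (mod 13).
    The inverse of 8 mod 13 is 5 (since 8·5 = 40 = 3·13 + 1), so t ≡ 5·6 = 30 ≡ 4 (mod 13).
    Then x = 1 + 8·4 = 33, valid modulo lcm(8, 13) = 104: x ≡ 33 (mod 104).
  Combine with x ≡ 8 (mod 11); new modulus lcm = 1144.
    Write x = 33 + 104·t and substitute into x ≡ 8 (mod 11): 104·t ≡ 8 − 33 = -25 (mod 11).
    Reduce coefficients mod 11: 5·t ≡ 8 (mod 11).
    The inverse of 5 mod 11 is 9 (since 5·9 = 45 = 4·11 + 1), so t ≡ 9·8 = 72 ≡ 6 (mod 11).
    Then x = 33 + 104·6 = 657, valid modulo lcm(104, 11) = 1144: x ≡ 657 (mod 1144).
  Combine with x ≡ 2 (mod 5); new modulus lcm = 5720.
    Write x = 657 + 1144·t and substitute into x ≡ 2 (mod 5): 1144·t ≡ 2 − 657 = -655 (mod 5).
    Reduce coefficients mod 5: 4·t ≡ 0 (mod 5).
    The inverse of 4 mod 5 is 4 (since 4·4 = 16 = 3·5 + 1), so t ≡ 4·0 = 0 ≡ 0 (mod 5).
    Then x = 657 + 1144·0 = 657, valid modulo lcm(1144, 5) = 5720: x ≡ 657 (mod 5720).
Verify against each original: 657 mod 8 = 1, 657 mod 13 = 7, 657 mod 11 = 8, 657 mod 5 = 2.

x ≡ 657 (mod 5720).


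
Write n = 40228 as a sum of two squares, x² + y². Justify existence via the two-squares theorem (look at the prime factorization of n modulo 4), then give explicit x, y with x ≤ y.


Step 1: Factor n = 40228 = 2^2 · 89 · 113.
Step 2: Check the mod-4 condition on each prime factor: 2 = 2 (special); 89 ≡ 1 (mod 4), exponent 1; 113 ≡ 1 (mod 4), exponent 1.
All primes ≡ 3 (mod 4) appear to even exponent (or don't appear), so by the two-squares theorem n IS expressible as a sum of two squares.
Step 3: Build a representation. Group n = k² · m with k = 2 and m = 89 · 113 = 10057 (a product of primes ≡ 1 (mod 4)); a representation of m scales to one of n via (k·x)² + (k·y)² = k²(x² + y²). Each prime p ≡ 1 (mod 4) is itself a sum of two squares; find a² by testing p − a² for a perfect square:
  89: 89 − 1² = 88, 89 − 2² = 85, 89 − 3² = 80, 89 − 4² = 73, 89 − 5² = 64 = 8² ⇒ 89 = 5² + 8².
  113: 113 − 1² = 112, 113 − 2² = 109, 113 − 3² = 104, 113 − 4² = 97, 113 − 5² = 88, 113 − 6² = 77, 113 − 7² = 64 = 8² ⇒ 113 = 7² + 8².
  Combine using the Brahmagupta–Fibonacci identity (a² + b²)(c² + d²) = (ac − bd)² + (ad + bc)² = (ac + bd)² + (ad − bc)²:
  89 · 113 = 10057: from (5² + 8²)(7² + 8²), take (5·7 − 8·8, 5·8 + 8·7) = (35 − 64, 40 + 56) = (-29, 96); dropping signs (only squares matter) gives (29, 96); check 29² + 96² = 841 + 9216 = 10057 ✓.
  Scale by k = 2: (2·29, 2·96) = (58, 192).
Step 4: Order so x ≤ y and verify: 58² + 192² = 3364 + 36864 = 40228 = n. ✓

n = 40228 = 58² + 192² (one valid representation with x ≤ y).


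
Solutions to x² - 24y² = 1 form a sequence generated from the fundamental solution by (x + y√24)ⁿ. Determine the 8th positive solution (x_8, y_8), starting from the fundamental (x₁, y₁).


Step 1: Find the fundamental solution (x₁, y₁) of x² - 24y² = 1.
  Expand √24 as a continued fraction. a₀ = ⌊√24⌋ = 4; iterate m_{k+1} = d_k·a_k − m_k, d_{k+1} = (24 − m_{k+1}²)/d_k, a_{k+1} = ⌊(a₀ + m_{k+1})/d_{k+1}⌋ (starting m₀ = 0, d₀ = 1), with convergents p_k = a_k·p_{k-1} + p_{k-2}, q_k = a_k·q_{k-1} + q_{k-2} (p₋₁ = 1, q₋₁ = 0):
  k = 0: a₀ = 4; p₀/q₀ = 4/1; p₀² − 24·q₀² = 16 − 24 = -8.
  k = 1: m = 4, d = 8, a = ⌊(4 + 4)/8⌋ = 1; p/q = (1·4 + 1)/(1·1 + 0) = 5/1; p² − 24·q² = 25 − 24 = 1.
  The first convergent with p² − 24·q² = 1 gives the fundamental solution (x₁, y₁) = (5, 1).
Step 2: Apply the recurrence (x_{n+1}, y_{n+1}) = (x₁x_n + 24y₁y_n, x₁y_n + y₁x_n) repeatedly.
  From (x_1, y_1) = (5, 1): x_2 = 5·5 + 24·1·1 = 49; y_2 = 5·1 + 1·5 = 10.
  From (x_2, y_2) = (49, 10): x_3 = 5·49 + 24·1·10 = 485; y_3 = 5·10 + 1·49 = 99.
  From (x_3, y_3) = (485, 99): x_4 = 5·485 + 24·1·99 = 4801; y_4 = 5·99 + 1·485 = 980.
  From (x_4, y_4) = (4801, 980): x_5 = 5·4801 + 24·1·980 = 47525; y_5 = 5·980 + 1·4801 = 9701.
  From (x_5, y_5) = (47525, 9701): x_6 = 5·47525 + 24·1·9701 = 470449; y_6 = 5·9701 + 1·47525 = 96030.
  From (x_6, y_6) = (470449, 96030): x_7 = 5·470449 + 24·1·96030 = 4656965; y_7 = 5·96030 + 1·470449 = 950599.
  From (x_7, y_7) = (4656965, 950599): x_8 = 5·4656965 + 24·1·950599 = 46099201; y_8 = 5·950599 + 1·4656965 = 9409960.
Step 3: Verify x_8² - 24·y_8² = 2125136332838401 - 2125136332838400 = 1 (should be 1). ✓

(x_1, y_1) = (5, 1); (x_8, y_8) = (46099201, 9409960).


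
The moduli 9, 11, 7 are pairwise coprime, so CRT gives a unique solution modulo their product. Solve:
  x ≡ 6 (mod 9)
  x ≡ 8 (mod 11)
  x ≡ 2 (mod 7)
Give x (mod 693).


Moduli 9, 11, 7 are pairwise coprime; by CRT there is a unique solution modulo M = 9 · 11 · 7 = 693.
Solve pairwise, accumulating the modulus:
  Start with x ≡ 6 (mod 9).
  Combine with x ≡ 8 (mod 11): since gcd(9, 11) = 1, we get a unique residue mod 99.
    Write x = 6 + 9·t and substitute into x ≡ 8 (mod 11): 9·t ≡ 8 − 6 = 2 (mod 11).
    The inverse of 9 mod 11 is 5 (since 9·5 = 45 = 4·11 + 1), so t ≡ 5·2 = 10 ≡ 10 (mod 11).
    Then x = 6 + 9·10 = 96, valid modulo lcm(9, 11) = 99: x ≡ 96 (mod 99).
  Combine with x ≡ 2 (mod 7): since gcd(99, 7) = 1, we get a unique residue mod 693.
    Write x = 96 + 99·t and substitute into x ≡ 2 (mod 7): 99·t ≡ 2 − 96 = -94 (mod 7).
    Reduce coefficients mod 7: 1·t ≡ 4 (mod 7).
    So t ≡ 4 (mod 7).
    Then x = 96 + 99·4 = 492, valid modulo lcm(99, 7) = 693: x ≡ 492 (mod 693).
Verify: 492 mod 9 = 6 ✓, 492 mod 11 = 8 ✓, 492 mod 7 = 2 ✓.

x ≡ 492 (mod 693).


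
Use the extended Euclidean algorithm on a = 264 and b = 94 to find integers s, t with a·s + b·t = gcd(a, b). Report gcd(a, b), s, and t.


Euclidean algorithm on (264, 94) — divide until remainder is 0:
  264 = 2 · 94 + 76
  94 = 1 · 76 + 18
  76 = 4 · 18 + 4
  18 = 4 · 4 + 2
  4 = 2 · 2 + 0
gcd(264, 94) = 2.
Track Bezout coefficients alongside the remainders: start with r₀ = 264 = a·1 + b·0 (s = 1, t = 0) and r₁ = 94 = a·0 + b·1 (s = 0, t = 1); each new remainder r_{k+1} = r_{k-1} − q_k·r_k inherits s_{k+1} = s_{k-1} − q_k·s_k, t_{k+1} = t_{k-1} − q_k·t_k, so r_k = a·s_k + b·t_k at every step:
  q = 2: r = 76, s = 1 − 2·0 = 1, t = 0 − 2·1 = -2  (check: 264·1 + 94·(-2) = 76)
  q = 1: r = 18, s = 0 − 1·1 = -1, t = 1 − 1·(-2) = 3  (check: 264·(-1) + 94·3 = 18)
  q = 4: r = 4, s = 1 − 4·(-1) = 5, t = -2 − 4·3 = -14  (check: 264·5 + 94·(-14) = 4)
  q = 4: r = 2, s = -1 − 4·5 = -21, t = 3 − 4·(-14) = 59  (check: 264·(-21) + 94·59 = 2)
The row with r = 2 (the gcd) gives the Bezout coefficients s = -21, t = 59.
Result: 264 · (-21) + 94 · (59) = 2.

gcd(264, 94) = 2; s = -21, t = 59 (check: 264·(-21) + 94·59 = 2).


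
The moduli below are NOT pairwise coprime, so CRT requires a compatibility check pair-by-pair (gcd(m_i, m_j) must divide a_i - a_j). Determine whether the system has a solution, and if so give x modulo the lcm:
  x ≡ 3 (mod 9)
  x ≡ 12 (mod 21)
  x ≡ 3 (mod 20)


Moduli 9, 21, 20 are not pairwise coprime, so CRT works modulo lcm(m_i) when all pairwise compatibility conditions hold.
Pairwise compatibility: gcd(m_i, m_j) must divide a_i - a_j for every pair.
Merge one congruence at a time:
  Start: x ≡ 3 (mod 9).
  Combine with x ≡ 12 (mod 21): gcd(9, 21) = 3; 12 - 3 = 9, which IS divisible by 3, so compatible.
    Write x = 3 + 9·t and substitute into x ≡ 12 (mod 21): 9·t ≡ 12 − 3 = 9 (mod 21).
    Divide the congruence (and modulus) by g = 3: 3·t ≡ 3 (mod 7).
    The inverse of 3 mod 7 is 5 (since 3·5 = 15 = 2·7 + 1), so t ≡ 5·3 = 15 ≡ 1 (mod 7).
    Then x = 3 + 9·1 = 12, valid modulo lcm(9, 21) = 63: x ≡ 12 (mod 63).
  Combine with x ≡ 3 (mod 20): gcd(63, 20) = 1; 3 - 12 = -9, which IS divisible by 1, so compatible.
    Write x = 12 + 63·t and substitute into x ≡ 3 (mod 20): 63·t ≡ 3 − 12 = -9 (mod 20).
    Reduce coefficients mod 20: 3·t ≡ 11 (mod 20).
    The inverse of 3 mod 20 is 7 (since 3·7 = 21 = 1·20 + 1), so t ≡ 7·11 = 77 ≡ 17 (mod 20).
    Then x = 12 + 63·17 = 1083, valid modulo lcm(63, 20) = 1260: x ≡ 1083 (mod 1260).
Verify: 1083 mod 9 = 3, 1083 mod 21 = 12, 1083 mod 20 = 3.

x ≡ 1083 (mod 1260).


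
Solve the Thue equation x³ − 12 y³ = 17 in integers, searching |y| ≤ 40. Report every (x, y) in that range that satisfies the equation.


The equation is x³ - 12y³ = 17. For fixed y, x³ = 12·y³ + 17, so a solution requires the RHS to be a perfect cube.
Strategy: iterate y from -40 to 40, compute RHS = 12·y³ + 17, and check whether it is a (positive or negative) perfect cube.
Check small values of y:
  y = 0: RHS = 17 is not a perfect cube.
  y = 1: RHS = 29 is not a perfect cube.
  y = -1: RHS = 5 is not a perfect cube.
  y = 2: RHS = 113 is not a perfect cube.
  y = -2: RHS = -79 is not a perfect cube.
  y = 3: RHS = 341 is not a perfect cube.
  y = -3: RHS = -307 is not a perfect cube.
Continuing the search up to |y| = 40 finds no solutions either.
No (x, y) in the scanned range satisfies the equation.

No integer solutions with |y| ≤ 40.


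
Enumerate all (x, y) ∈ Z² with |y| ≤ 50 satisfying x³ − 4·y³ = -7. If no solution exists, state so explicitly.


The equation is x³ - 4y³ = -7. For fixed y, x³ = 4·y³ − 7, so a solution requires the RHS to be a perfect cube.
Strategy: iterate y from -50 to 50, compute RHS = 4·y³ − 7, and check whether it is a (positive or negative) perfect cube.
Check small values of y:
  y = 0: RHS = -7 is not a perfect cube.
  y = 1: RHS = -3 is not a perfect cube.
  y = -1: RHS = -11 is not a perfect cube.
  y = 2: RHS = 25 is not a perfect cube.
  y = -2: RHS = -39 is not a perfect cube.
  y = 3: RHS = 101 is not a perfect cube.
  y = -3: RHS = -115 is not a perfect cube.
Continuing the search up to |y| = 50 finds no solutions either.
No (x, y) in the scanned range satisfies the equation.

No integer solutions with |y| ≤ 50.


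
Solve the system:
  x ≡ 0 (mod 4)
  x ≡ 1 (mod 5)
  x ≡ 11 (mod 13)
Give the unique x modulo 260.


Moduli 4, 5, 13 are pairwise coprime; by CRT there is a unique solution modulo M = 4 · 5 · 13 = 260.
Solve pairwise, accumulating the modulus:
  Start with x ≡ 0 (mod 4).
  Combine with x ≡ 1 (mod 5): since gcd(4, 5) = 1, we get a unique residue mod 20.
    Write x = 0 + 4·t and substitute into x ≡ 1 (mod 5): 4·t ≡ 1 − 0 = 1 (mod 5).
    The inverse of 4 mod 5 is 4 (since 4·4 = 16 = 3·5 + 1), so t ≡ 4·1 = 4 ≡ 4 (mod 5).
    Then x = 0 + 4·4 = 16, valid modulo lcm(4, 5) = 20: x ≡ 16 (mod 20).
  Combine with x ≡ 11 (mod 13): since gcd(20, 13) = 1, we get a unique residue mod 260.
    Write x = 16 + 20·t and substitute into x ≡ 11 (mod 13): 20·t ≡ 11 − 16 = -5 (mod 13).
    Reduce coefficients mod 13: 7·t ≡ 8 (mod 13).
    The inverse of 7 mod 13 is 2 (since 7·2 = 14 = 1·13 + 1), so t ≡ 2·8 = 16 ≡ 3 (mod 13).
    Then x = 16 + 20·3 = 76, valid modulo lcm(20, 13) = 260: x ≡ 76 (mod 260).
Verify: 76 mod 4 = 0 ✓, 76 mod 5 = 1 ✓, 76 mod 13 = 11 ✓.

x ≡ 76 (mod 260).


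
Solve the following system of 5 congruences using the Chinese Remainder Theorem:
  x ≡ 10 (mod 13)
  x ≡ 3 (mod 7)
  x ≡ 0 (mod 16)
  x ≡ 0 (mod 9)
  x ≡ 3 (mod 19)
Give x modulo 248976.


Product of moduli M = 13 · 7 · 16 · 9 · 19 = 248976.
Merge one congruence at a time:
  Start: x ≡ 10 (mod 13).
  Combine with x ≡ 3 (mod 7); new modulus lcm = 91.
    Write x = 10 + 13·t and substitute into x ≡ 3 (mod 7): 13·t ≡ 3 − 10 = -7 (mod 7).
    Reduce coefficients mod 7: 6·t ≡ 0 (mod 7).
    The inverse of 6 mod 7 is 6 (since 6·6 = 36 = 5·7 + 1), so t ≡ 6·0 = 0 ≡ 0 (mod 7).
    Then x = 10 + 13·0 = 10, valid modulo lcm(13, 7) = 91: x ≡ 10 (mod 91).
  Combine with x ≡ 0 (mod 16); new modulus lcm = 1456.
    Write x = 10 + 91·t and substitute into x ≡ 0 (mod 16): 91·t ≡ 0 − 10 = -10 (mod 16).
    Reduce coefficients mod 16: 11·t ≡ 6 (mod 16).
    The inverse of 11 mod 16 is 3 (since 11·3 = 33 = 2·16 + 1), so t ≡ 3·6 = 18 ≡ 2 (mod 16).
    Then x = 10 + 91·2 = 192, valid modulo lcm(91, 16) = 1456: x ≡ 192 (mod 1456).
  Combine with x ≡ 0 (mod 9); new modulus lcm = 13104.
    Write x = 192 + 1456·t and substitute into x ≡ 0 (mod 9): 1456·t ≡ 0 − 192 = -192 (mod 9).
    Reduce coefficients mod 9: 7·t ≡ 6 (mod 9).
    The inverse of 7 mod 9 is 4 (since 7·4 = 28 = 3·9 + 1), so t ≡ 4·6 = 24 ≡ 6 (mod 9).
    Then x = 192 + 1456·6 = 8928, valid modulo lcm(1456, 9) = 13104: x ≡ 8928 (mod 13104).
  Combine with x ≡ 3 (mod 19); new modulus lcm = 248976.
    Write x = 8928 + 13104·t and substitute into x ≡ 3 (mod 19): 13104·t ≡ 3 − 8928 = -8925 (mod 19).
    Reduce coefficients mod 19: 13·t ≡ 5 (mod 19).
    The inverse of 13 mod 19 is 3 (since 13·3 = 39 = 2·19 + 1), so t ≡ 3·5 = 15 ≡ 15 (mod 19).
    Then x = 8928 + 13104·15 = 205488, valid modulo lcm(13104, 19) = 248976: x ≡ 205488 (mod 248976).
Verify against each original: 205488 mod 13 = 10, 205488 mod 7 = 3, 205488 mod 16 = 0, 205488 mod 9 = 0, 205488 mod 19 = 3.

x ≡ 205488 (mod 248976).


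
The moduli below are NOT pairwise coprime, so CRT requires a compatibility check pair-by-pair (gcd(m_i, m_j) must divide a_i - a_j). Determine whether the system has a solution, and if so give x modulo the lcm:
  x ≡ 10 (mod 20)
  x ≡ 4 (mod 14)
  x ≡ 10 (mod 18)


Moduli 20, 14, 18 are not pairwise coprime, so CRT works modulo lcm(m_i) when all pairwise compatibility conditions hold.
Pairwise compatibility: gcd(m_i, m_j) must divide a_i - a_j for every pair.
Merge one congruence at a time:
  Start: x ≡ 10 (mod 20).
  Combine with x ≡ 4 (mod 14): gcd(20, 14) = 2; 4 - 10 = -6, which IS divisible by 2, so compatible.
    Write x = 10 + 20·t and substitute into x ≡ 4 (mod 14): 20·t ≡ 4 − 10 = -6 (mod 14).
    Divide the congruence (and modulus) by g = 2: 10·t ≡ -3 (mod 7).
    Reduce coefficients mod 7: 3·t ≡ 4 (mod 7).
    The inverse of 3 mod 7 is 5 (since 3·5 = 15 = 2·7 + 1), so t ≡ 5·4 = 20 ≡ 6 (mod 7).
    Then x = 10 + 20·6 = 130, valid modulo lcm(20, 14) = 140: x ≡ 130 (mod 140).
  Combine with x ≡ 10 (mod 18): gcd(140, 18) = 2; 10 - 130 = -120, which IS divisible by 2, so compatible.
    Write x = 130 + 140·t and substitute into x ≡ 10 (mod 18): 140·t ≡ 10 − 130 = -120 (mod 18).
    Divide the congruence (and modulus) by g = 2: 70·t ≡ -60 (mod 9).
    Reduce coefficients mod 9: 7·t ≡ 3 (mod 9).
    The inverse of 7 mod 9 is 4 (since 7·4 = 28 = 3·9 + 1), so t ≡ 4·3 = 12 ≡ 3 (mod 9).
    Then x = 130 + 140·3 = 550, valid modulo lcm(140, 18) = 1260: x ≡ 550 (mod 1260).
Verify: 550 mod 20 = 10, 550 mod 14 = 4, 550 mod 18 = 10.

x ≡ 550 (mod 1260).


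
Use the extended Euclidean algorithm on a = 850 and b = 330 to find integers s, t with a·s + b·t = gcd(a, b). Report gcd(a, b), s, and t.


Euclidean algorithm on (850, 330) — divide until remainder is 0:
  850 = 2 · 330 + 190
  330 = 1 · 190 + 140
  190 = 1 · 140 + 50
  140 = 2 · 50 + 40
  50 = 1 · 40 + 10
  40 = 4 · 10 + 0
gcd(850, 330) = 10.
Track Bezout coefficients alongside the remainders: start with r₀ = 850 = a·1 + b·0 (s = 1, t = 0) and r₁ = 330 = a·0 + b·1 (s = 0, t = 1); each new remainder r_{k+1} = r_{k-1} − q_k·r_k inherits s_{k+1} = s_{k-1} − q_k·s_k, t_{k+1} = t_{k-1} − q_k·t_k, so r_k = a·s_k + b·t_k at every step:
  q = 2: r = 190, s = 1 − 2·0 = 1, t = 0 − 2·1 = -2  (check: 850·1 + 330·(-2) = 190)
  q = 1: r = 140, s = 0 − 1·1 = -1, t = 1 − 1·(-2) = 3  (check: 850·(-1) + 330·3 = 140)
  q = 1: r = 50, s = 1 − 1·(-1) = 2, t = -2 − 1·3 = -5  (check: 850·2 + 330·(-5) = 50)
  q = 2: r = 40, s = -1 − 2·2 = -5, t = 3 − 2·(-5) = 13  (check: 850·(-5) + 330·13 = 40)
  q = 1: r = 10, s = 2 − 1·(-5) = 7, t = -5 − 1·13 = -18  (check: 850·7 + 330·(-18) = 10)
The row with r = 10 (the gcd) gives the Bezout coefficients s = 7, t = -18.
Result: 850 · (7) + 330 · (-18) = 10.

gcd(850, 330) = 10; s = 7, t = -18 (check: 850·7 + 330·(-18) = 10).


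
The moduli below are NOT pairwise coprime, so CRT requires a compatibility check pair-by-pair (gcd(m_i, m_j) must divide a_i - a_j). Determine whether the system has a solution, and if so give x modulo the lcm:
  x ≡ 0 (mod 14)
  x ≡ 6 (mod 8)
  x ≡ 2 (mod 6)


Moduli 14, 8, 6 are not pairwise coprime, so CRT works modulo lcm(m_i) when all pairwise compatibility conditions hold.
Pairwise compatibility: gcd(m_i, m_j) must divide a_i - a_j for every pair.
Merge one congruence at a time:
  Start: x ≡ 0 (mod 14).
  Combine with x ≡ 6 (mod 8): gcd(14, 8) = 2; 6 - 0 = 6, which IS divisible by 2, so compatible.
    Write x = 0 + 14·t and substitute into x ≡ 6 (mod 8): 14·t ≡ 6 − 0 = 6 (mod 8).
    Divide the congruence (and modulus) by g = 2: 7·t ≡ 3 (mod 4).
    Reduce coefficients mod 4: 3·t ≡ 3 (mod 4).
    The inverse of 3 mod 4 is 3 (since 3·3 = 9 = 2·4 + 1), so t ≡ 3·3 = 9 ≡ 1 (mod 4).
    Then x = 0 + 14·1 = 14, valid modulo lcm(14, 8) = 56: x ≡ 14 (mod 56).
  Combine with x ≡ 2 (mod 6): gcd(56, 6) = 2; 2 - 14 = -12, which IS divisible by 2, so compatible.
    Write x = 14 + 56·t and substitute into x ≡ 2 (mod 6): 56·t ≡ 2 − 14 = -12 (mod 6).
    Divide the congruence (and modulus) by g = 2: 28·t ≡ -6 (mod 3).
    Reduce coefficients mod 3: 1·t ≡ 0 (mod 3).
    So t ≡ 0 (mod 3).
    Then x = 14 + 56·0 = 14, valid modulo lcm(56, 6) = 168: x ≡ 14 (mod 168).
Verify: 14 mod 14 = 0, 14 mod 8 = 6, 14 mod 6 = 2.

x ≡ 14 (mod 168).


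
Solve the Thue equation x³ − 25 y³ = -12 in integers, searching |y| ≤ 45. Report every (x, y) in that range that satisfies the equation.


The equation is x³ - 25y³ = -12. For fixed y, x³ = 25·y³ − 12, so a solution requires the RHS to be a perfect cube.
Strategy: iterate y from -45 to 45, compute RHS = 25·y³ − 12, and check whether it is a (positive or negative) perfect cube.
Check small values of y:
  y = 0: RHS = -12 is not a perfect cube.
  y = 1: RHS = 13 is not a perfect cube.
  y = -1: RHS = -37 is not a perfect cube.
  y = 2: RHS = 188 is not a perfect cube.
  y = -2: RHS = -212 is not a perfect cube.
  y = 3: RHS = 663 is not a perfect cube.
  y = -3: RHS = -687 is not a perfect cube.
Continuing the search up to |y| = 45 finds no solutions either.
No (x, y) in the scanned range satisfies the equation.

No integer solutions with |y| ≤ 45.


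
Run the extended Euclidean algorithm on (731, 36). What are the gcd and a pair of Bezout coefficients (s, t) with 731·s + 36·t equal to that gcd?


Euclidean algorithm on (731, 36) — divide until remainder is 0:
  731 = 20 · 36 + 11
  36 = 3 · 11 + 3
  11 = 3 · 3 + 2
  3 = 1 · 2 + 1
  2 = 2 · 1 + 0
gcd(731, 36) = 1.
Track Bezout coefficients alongside the remainders: start with r₀ = 731 = a·1 + b·0 (s = 1, t = 0) and r₁ = 36 = a·0 + b·1 (s = 0, t = 1); each new remainder r_{k+1} = r_{k-1} − q_k·r_k inherits s_{k+1} = s_{k-1} − q_k·s_k, t_{k+1} = t_{k-1} − q_k·t_k, so r_k = a·s_k + b·t_k at every step:
  q = 20: r = 11, s = 1 − 20·0 = 1, t = 0 − 20·1 = -20  (check: 731·1 + 36·(-20) = 11)
  q = 3: r = 3, s = 0 − 3·1 = -3, t = 1 − 3·(-20) = 61  (check: 731·(-3) + 36·61 = 3)
  q = 3: r = 2, s = 1 − 3·(-3) = 10, t = -20 − 3·61 = -203  (check: 731·10 + 36·(-203) = 2)
  q = 1: r = 1, s = -3 − 1·10 = -13, t = 61 − 1·(-203) = 264  (check: 731·(-13) + 36·264 = 1)
The row with r = 1 (the gcd) gives the Bezout coefficients s = -13, t = 264.
Result: 731 · (-13) + 36 · (264) = 1.

gcd(731, 36) = 1; s = -13, t = 264 (check: 731·(-13) + 36·264 = 1).


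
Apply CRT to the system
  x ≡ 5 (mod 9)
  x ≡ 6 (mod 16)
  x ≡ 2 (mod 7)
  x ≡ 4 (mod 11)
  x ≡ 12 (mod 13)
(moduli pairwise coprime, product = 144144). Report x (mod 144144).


Product of moduli M = 9 · 16 · 7 · 11 · 13 = 144144.
Merge one congruence at a time:
  Start: x ≡ 5 (mod 9).
  Combine with x ≡ 6 (mod 16); new modulus lcm = 144.
    Write x = 5 + 9·t and substitute into x ≡ 6 (mod 16): 9·t ≡ 6 − 5 = 1 (mod 16).
    The inverse of 9 mod 16 is 9 (since 9·9 = 81 = 5·16 + 1), so t ≡ 9·1 = 9 ≡ 9 (mod 16).
    Then x = 5 + 9·9 = 86, valid modulo lcm(9, 16) = 144: x ≡ 86 (mod 144).
  Combine with x ≡ 2 (mod 7); new modulus lcm = 1008.
    Write x = 86 + 144·t and substitute into x ≡ 2 (mod 7): 144·t ≡ 2 − 86 = -84 (mod 7).
    Reduce coefficients mod 7: 4·t ≡ 0 (mod 7).
    The inverse of 4 mod 7 is 2 (since 4·2 = 8 = 1·7 + 1), so t ≡ 2·0 = 0 ≡ 0 (mod 7).
    Then x = 86 + 144·0 = 86, valid modulo lcm(144, 7) = 1008: x ≡ 86 (mod 1008).
  Combine with x ≡ 4 (mod 11); new modulus lcm = 11088.
    Write x = 86 + 1008·t and substitute into x ≡ 4 (mod 11): 1008·t ≡ 4 − 86 = -82 (mod 11).
    Reduce coefficients mod 11: 7·t ≡ 6 (mod 11).
    The inverse of 7 mod 11 is 8 (since 7·8 = 56 = 5·11 + 1), so t ≡ 8·6 = 48 ≡ 4 (mod 11).
    Then x = 86 + 1008·4 = 4118, valid modulo lcm(1008, 11) = 11088: x ≡ 4118 (mod 11088).
  Combine with x ≡ 12 (mod 13); new modulus lcm = 144144.
    Write x = 4118 + 11088·t and substitute into x ≡ 12 (mod 13): 11088·t ≡ 12 − 4118 = -4106 (mod 13).
    Reduce coefficients mod 13: 12·t ≡ 2 (mod 13).
    The inverse of 12 mod 13 is 12 (since 12·12 = 144 = 11·13 + 1), so t ≡ 12·2 = 24 ≡ 11 (mod 13).
    Then x = 4118 + 11088·11 = 126086, valid modulo lcm(11088, 13) = 144144: x ≡ 126086 (mod 144144).
Verify against each original: 126086 mod 9 = 5, 126086 mod 16 = 6, 126086 mod 7 = 2, 126086 mod 11 = 4, 126086 mod 13 = 12.

x ≡ 126086 (mod 144144).


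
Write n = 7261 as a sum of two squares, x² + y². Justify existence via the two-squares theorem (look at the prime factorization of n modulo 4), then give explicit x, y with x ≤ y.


Step 1: Factor n = 7261 = 53 · 137.
Step 2: Check the mod-4 condition on each prime factor: 53 ≡ 1 (mod 4), exponent 1; 137 ≡ 1 (mod 4), exponent 1.
All primes ≡ 3 (mod 4) appear to even exponent (or don't appear), so by the two-squares theorem n IS expressible as a sum of two squares.
Step 3: Build a representation. Here n = 53 · 137 is a product of primes ≡ 1 (mod 4). Each prime p ≡ 1 (mod 4) is itself a sum of two squares; find a² by testing p − a² for a perfect square:
  53: 53 − 1² = 52, 53 − 2² = 49 = 7² ⇒ 53 = 2² + 7².
  137: 137 − 1² = 136, 137 − 2² = 133, 137 − 3² = 128, 137 − 4² = 121 = 11² ⇒ 137 = 4² + 11².
  Combine using the Brahmagupta–Fibonacci identity (a² + b²)(c² + d²) = (ac − bd)² + (ad + bc)² = (ac + bd)² + (ad − bc)²:
  53 · 137 = 7261: from (2² + 7²)(4² + 11²), take (2·4 − 7·11, 2·11 + 7·4) = (8 − 77, 22 + 28) = (-69, 50); dropping signs (only squares matter) gives (69, 50); check 69² + 50² = 4761 + 2500 = 7261 ✓.
Step 4: Order so x ≤ y and verify: 50² + 69² = 2500 + 4761 = 7261 = n. ✓

n = 7261 = 50² + 69² (one valid representation with x ≤ y).


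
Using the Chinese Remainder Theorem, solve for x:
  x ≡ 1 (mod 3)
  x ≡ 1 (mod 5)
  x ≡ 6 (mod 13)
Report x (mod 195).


Moduli 3, 5, 13 are pairwise coprime; by CRT there is a unique solution modulo M = 3 · 5 · 13 = 195.
Solve pairwise, accumulating the modulus:
  Start with x ≡ 1 (mod 3).
  Combine with x ≡ 1 (mod 5): since gcd(3, 5) = 1, we get a unique residue mod 15.
    Write x = 1 + 3·t and substitute into x ≡ 1 (mod 5): 3·t ≡ 1 − 1 = 0 (mod 5).
    The inverse of 3 mod 5 is 2 (since 3·2 = 6 = 1·5 + 1), so t ≡ 2·0 = 0 ≡ 0 (mod 5).
    Then x = 1 + 3·0 = 1, valid modulo lcm(3, 5) = 15: x ≡ 1 (mod 15).
  Combine with x ≡ 6 (mod 13): since gcd(15, 13) = 1, we get a unique residue mod 195.
    Write x = 1 + 15·t and substitute into x ≡ 6 (mod 13): 15·t ≡ 6 − 1 = 5 (mod 13).
    Reduce coefficients mod 13: 2·t ≡ 5 (mod 13).
    The inverse of 2 mod 13 is 7 (since 2·7 = 14 = 1·13 + 1), so t ≡ 7·5 = 35 ≡ 9 (mod 13).
    Then x = 1 + 15·9 = 136, valid modulo lcm(15, 13) = 195: x ≡ 136 (mod 195).
Verify: 136 mod 3 = 1 ✓, 136 mod 5 = 1 ✓, 136 mod 13 = 6 ✓.

x ≡ 136 (mod 195).


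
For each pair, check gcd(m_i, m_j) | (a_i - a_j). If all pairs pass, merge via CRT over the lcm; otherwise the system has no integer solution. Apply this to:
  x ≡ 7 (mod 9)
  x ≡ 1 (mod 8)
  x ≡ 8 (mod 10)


Moduli 9, 8, 10 are not pairwise coprime, so CRT works modulo lcm(m_i) when all pairwise compatibility conditions hold.
Pairwise compatibility: gcd(m_i, m_j) must divide a_i - a_j for every pair.
Merge one congruence at a time:
  Start: x ≡ 7 (mod 9).
  Combine with x ≡ 1 (mod 8): gcd(9, 8) = 1; 1 - 7 = -6, which IS divisible by 1, so compatible.
    Write x = 7 + 9·t and substitute into x ≡ 1 (mod 8): 9·t ≡ 1 − 7 = -6 (mod 8).
    Reduce coefficients mod 8: 1·t ≡ 2 (mod 8).
    So t ≡ 2 (mod 8).
    Then x = 7 + 9·2 = 25, valid modulo lcm(9, 8) = 72: x ≡ 25 (mod 72).
  Combine with x ≡ 8 (mod 10): gcd(72, 10) = 2, and 8 - 25 = -17 is NOT divisible by 2.
    ⇒ system is inconsistent (no integer solution).

No solution (the system is inconsistent).


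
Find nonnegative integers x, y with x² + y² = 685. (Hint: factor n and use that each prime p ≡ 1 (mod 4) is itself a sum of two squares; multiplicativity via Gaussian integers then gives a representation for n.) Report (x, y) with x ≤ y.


Step 1: Factor n = 685 = 5 · 137.
Step 2: Check the mod-4 condition on each prime factor: 5 ≡ 1 (mod 4), exponent 1; 137 ≡ 1 (mod 4), exponent 1.
All primes ≡ 3 (mod 4) appear to even exponent (or don't appear), so by the two-squares theorem n IS expressible as a sum of two squares.
Step 3: Build a representation. Here n = 5 · 137 is a product of primes ≡ 1 (mod 4). Each prime p ≡ 1 (mod 4) is itself a sum of two squares; find a² by testing p − a² for a perfect square:
  5: 5 − 1² = 4 = 2² ⇒ 5 = 1² + 2².
  137: 137 − 1² = 136, 137 − 2² = 133, 137 − 3² = 128, 137 − 4² = 121 = 11² ⇒ 137 = 4² + 11².
  Combine using the Brahmagupta–Fibonacci identity (a² + b²)(c² + d²) = (ac − bd)² + (ad + bc)² = (ac + bd)² + (ad − bc)²:
  5 · 137 = 685: from (1² + 2²)(4² + 11²), take (1·4 − 2·11, 1·11 + 2·4) = (4 − 22, 11 + 8) = (-18, 19); dropping signs (only squares matter) gives (18, 19); check 18² + 19² = 324 + 361 = 685 ✓.
Step 4: Order so x ≤ y and verify: 18² + 19² = 324 + 361 = 685 = n. ✓

n = 685 = 18² + 19² (one valid representation with x ≤ y).


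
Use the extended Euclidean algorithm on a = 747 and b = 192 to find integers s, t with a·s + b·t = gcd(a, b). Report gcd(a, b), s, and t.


Euclidean algorithm on (747, 192) — divide until remainder is 0:
  747 = 3 · 192 + 171
  192 = 1 · 171 + 21
  171 = 8 · 21 + 3
  21 = 7 · 3 + 0
gcd(747, 192) = 3.
Track Bezout coefficients alongside the remainders: start with r₀ = 747 = a·1 + b·0 (s = 1, t = 0) and r₁ = 192 = a·0 + b·1 (s = 0, t = 1); each new remainder r_{k+1} = r_{k-1} − q_k·r_k inherits s_{k+1} = s_{k-1} − q_k·s_k, t_{k+1} = t_{k-1} − q_k·t_k, so r_k = a·s_k + b·t_k at every step:
  q = 3: r = 171, s = 1 − 3·0 = 1, t = 0 − 3·1 = -3  (check: 747·1 + 192·(-3) = 171)
  q = 1: r = 21, s = 0 − 1·1 = -1, t = 1 − 1·(-3) = 4  (check: 747·(-1) + 192·4 = 21)
  q = 8: r = 3, s = 1 − 8·(-1) = 9, t = -3 − 8·4 = -35  (check: 747·9 + 192·(-35) = 3)
The row with r = 3 (the gcd) gives the Bezout coefficients s = 9, t = -35.
Result: 747 · (9) + 192 · (-35) = 3.

gcd(747, 192) = 3; s = 9, t = -35 (check: 747·9 + 192·(-35) = 3).


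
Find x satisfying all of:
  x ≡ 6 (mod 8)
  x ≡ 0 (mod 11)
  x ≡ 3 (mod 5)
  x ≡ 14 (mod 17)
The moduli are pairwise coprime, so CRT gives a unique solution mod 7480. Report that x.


Product of moduli M = 8 · 11 · 5 · 17 = 7480.
Merge one congruence at a time:
  Start: x ≡ 6 (mod 8).
  Combine with x ≡ 0 (mod 11); new modulus lcm = 88.
    Write x = 6 + 8·t and substitute into x ≡ 0 (mod 11): 8·t ≡ 0 − 6 = -6 (mod 11).
    Reduce coefficients mod 11: 8·t ≡ 5 (mod 11).
    The inverse of 8 mod 11 is 7 (since 8·7 = 56 = 5·11 + 1), so t ≡ 7·5 = 35 ≡ 2 (mod 11).
    Then x = 6 + 8·2 = 22, valid modulo lcm(8, 11) = 88: x ≡ 22 (mod 88).
  Combine with x ≡ 3 (mod 5); new modulus lcm = 440.
    Write x = 22 + 88·t and substitute into x ≡ 3 (mod 5): 88·t ≡ 3 − 22 = -19 (mod 5).
    Reduce coefficients mod 5: 3·t ≡ 1 (mod 5).
    The inverse of 3 mod 5 is 2 (since 3·2 = 6 = 1·5 + 1), so t ≡ 2·1 = 2 ≡ 2 (mod 5).
    Then x = 22 + 88·2 = 198, valid modulo lcm(88, 5) = 440: x ≡ 198 (mod 440).
  Combine with x ≡ 14 (mod 17); new modulus lcm = 7480.
    Write x = 198 + 440·t and substitute into x ≡ 14 (mod 17): 440·t ≡ 14 − 198 = -184 (mod 17).
    Reduce coefficients mod 17: 15·t ≡ 3 (mod 17).
    The inverse of 15 mod 17 is 8 (since 15·8 = 120 = 7·17 + 1), so t ≡ 8·3 = 24 ≡ 7 (mod 17).
    Then x = 198 + 440·7 = 3278, valid modulo lcm(440, 17) = 7480: x ≡ 3278 (mod 7480).
Verify against each original: 3278 mod 8 = 6, 3278 mod 11 = 0, 3278 mod 5 = 3, 3278 mod 17 = 14.

x ≡ 3278 (mod 7480).


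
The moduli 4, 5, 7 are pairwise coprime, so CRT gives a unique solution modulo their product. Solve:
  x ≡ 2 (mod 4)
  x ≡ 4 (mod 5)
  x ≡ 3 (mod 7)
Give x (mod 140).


Moduli 4, 5, 7 are pairwise coprime; by CRT there is a unique solution modulo M = 4 · 5 · 7 = 140.
Solve pairwise, accumulating the modulus:
  Start with x ≡ 2 (mod 4).
  Combine with x ≡ 4 (mod 5): since gcd(4, 5) = 1, we get a unique residue mod 20.
    Write x = 2 + 4·t and substitute into x ≡ 4 (mod 5): 4·t ≡ 4 − 2 = 2 (mod 5).
    The inverse of 4 mod 5 is 4 (since 4·4 = 16 = 3·5 + 1), so t ≡ 4·2 = 8 ≡ 3 (mod 5).
    Then x = 2 + 4·3 = 14, valid modulo lcm(4, 5) = 20: x ≡ 14 (mod 20).
  Combine with x ≡ 3 (mod 7): since gcd(20, 7) = 1, we get a unique residue mod 140.
    Write x = 14 + 20·t and substitute into x ≡ 3 (mod 7): 20·t ≡ 3 − 14 = -11 (mod 7).
    Reduce coefficients mod 7: 6·t ≡ 3 (mod 7).
    The inverse of 6 mod 7 is 6 (since 6·6 = 36 = 5·7 + 1), so t ≡ 6·3 = 18 ≡ 4 (mod 7).
    Then x = 14 + 20·4 = 94, valid modulo lcm(20, 7) = 140: x ≡ 94 (mod 140).
Verify: 94 mod 4 = 2 ✓, 94 mod 5 = 4 ✓, 94 mod 7 = 3 ✓.

x ≡ 94 (mod 140).


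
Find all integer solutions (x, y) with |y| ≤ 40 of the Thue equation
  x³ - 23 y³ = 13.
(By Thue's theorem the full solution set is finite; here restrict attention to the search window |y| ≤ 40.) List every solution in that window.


The equation is x³ - 23y³ = 13. For fixed y, x³ = 23·y³ + 13, so a solution requires the RHS to be a perfect cube.
Strategy: iterate y from -40 to 40, compute RHS = 23·y³ + 13, and check whether it is a (positive or negative) perfect cube.
Check small values of y:
  y = 0: RHS = 13 is not a perfect cube.
  y = 1: RHS = 36 is not a perfect cube.
  y = -1: RHS = -10 is not a perfect cube.
  y = 2: RHS = 197 is not a perfect cube.
  y = -2: RHS = -171 is not a perfect cube.
  y = 3: RHS = 634 is not a perfect cube.
  y = -3: RHS = -608 is not a perfect cube.
Continuing the search up to |y| = 40 finds no solutions either.
No (x, y) in the scanned range satisfies the equation.

No integer solutions with |y| ≤ 40.


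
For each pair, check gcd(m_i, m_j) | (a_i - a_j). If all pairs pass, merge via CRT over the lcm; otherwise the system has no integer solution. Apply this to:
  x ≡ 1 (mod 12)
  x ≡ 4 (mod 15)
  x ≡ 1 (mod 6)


Moduli 12, 15, 6 are not pairwise coprime, so CRT works modulo lcm(m_i) when all pairwise compatibility conditions hold.
Pairwise compatibility: gcd(m_i, m_j) must divide a_i - a_j for every pair.
Merge one congruence at a time:
  Start: x ≡ 1 (mod 12).
  Combine with x ≡ 4 (mod 15): gcd(12, 15) = 3; 4 - 1 = 3, which IS divisible by 3, so compatible.
    Write x = 1 + 12·t and substitute into x ≡ 4 (mod 15): 12·t ≡ 4 − 1 = 3 (mod 15).
    Divide the congruence (and modulus) by g = 3: 4·t ≡ 1 (mod 5).
    The inverse of 4 mod 5 is 4 (since 4·4 = 16 = 3·5 + 1), so t ≡ 4·1 = 4 ≡ 4 (mod 5).
    Then x = 1 + 12·4 = 49, valid modulo lcm(12, 15) = 60: x ≡ 49 (mod 60).
  Combine with x ≡ 1 (mod 6): gcd(60, 6) = 6; 1 - 49 = -48, which IS divisible by 6, so compatible.
    Write x = 49 + 60·t and substitute into x ≡ 1 (mod 6): 60·t ≡ 1 − 49 = -48 (mod 6).
    Divide the congruence (and modulus) by g = 6: 10·t ≡ -8 (mod 1).
    Modulo 1 every t works; take t = 0.
    Then x = 49 + 60·0 = 49, valid modulo lcm(60, 6) = 60: x ≡ 49 (mod 60).
Verify: 49 mod 12 = 1, 49 mod 15 = 4, 49 mod 6 = 1.

x ≡ 49 (mod 60).


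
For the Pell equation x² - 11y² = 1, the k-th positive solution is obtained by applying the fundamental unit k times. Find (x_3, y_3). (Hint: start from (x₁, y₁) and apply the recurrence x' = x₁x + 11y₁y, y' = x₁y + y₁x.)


Step 1: Find the fundamental solution (x₁, y₁) of x² - 11y² = 1.
  Expand √11 as a continued fraction. a₀ = ⌊√11⌋ = 3; iterate m_{k+1} = d_k·a_k − m_k, d_{k+1} = (11 − m_{k+1}²)/d_k, a_{k+1} = ⌊(a₀ + m_{k+1})/d_{k+1}⌋ (starting m₀ = 0, d₀ = 1), with convergents p_k = a_k·p_{k-1} + p_{k-2}, q_k = a_k·q_{k-1} + q_{k-2} (p₋₁ = 1, q₋₁ = 0):
  k = 0: a₀ = 3; p₀/q₀ = 3/1; p₀² − 11·q₀² = 9 − 11 = -2.
  k = 1: m = 3, d = 2, a = ⌊(3 + 3)/2⌋ = 3; p/q = (3·3 + 1)/(3·1 + 0) = 10/3; p² − 11·q² = 100 − 99 = 1.
  The first convergent with p² − 11·q² = 1 gives the fundamental solution (x₁, y₁) = (10, 3).
Step 2: Apply the recurrence (x_{n+1}, y_{n+1}) = (x₁x_n + 11y₁y_n, x₁y_n + y₁x_n) repeatedly.
  From (x_1, y_1) = (10, 3): x_2 = 10·10 + 11·3·3 = 199; y_2 = 10·3 + 3·10 = 60.
  From (x_2, y_2) = (199, 60): x_3 = 10·199 + 11·3·60 = 3970; y_3 = 10·60 + 3·199 = 1197.
Step 3: Verify x_3² - 11·y_3² = 15760900 - 15760899 = 1 (should be 1). ✓

(x_1, y_1) = (10, 3); (x_3, y_3) = (3970, 1197).


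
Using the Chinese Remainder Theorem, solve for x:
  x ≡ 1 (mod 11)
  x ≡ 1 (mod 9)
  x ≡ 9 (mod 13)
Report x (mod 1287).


Moduli 11, 9, 13 are pairwise coprime; by CRT there is a unique solution modulo M = 11 · 9 · 13 = 1287.
Solve pairwise, accumulating the modulus:
  Start with x ≡ 1 (mod 11).
  Combine with x ≡ 1 (mod 9): since gcd(11, 9) = 1, we get a unique residue mod 99.
    Write x = 1 + 11·t and substitute into x ≡ 1 (mod 9): 11·t ≡ 1 − 1 = 0 (mod 9).
    Reduce coefficients mod 9: 2·t ≡ 0 (mod 9).
    The inverse of 2 mod 9 is 5 (since 2·5 = 10 = 1·9 + 1), so t ≡ 5·0 = 0 ≡ 0 (mod 9).
    Then x = 1 + 11·0 = 1, valid modulo lcm(11, 9) = 99: x ≡ 1 (mod 99).
  Combine with x ≡ 9 (mod 13): since gcd(99, 13) = 1, we get a unique residue mod 1287.
    Write x = 1 + 99·t and substitute into x ≡ 9 (mod 13): 99·t ≡ 9 − 1 = 8 (mod 13).
    Reduce coefficients mod 13: 8·t ≡ 8 (mod 13).
    The inverse of 8 mod 13 is 5 (since 8·5 = 40 = 3·13 + 1), so t ≡ 5·8 = 40 ≡ 1 (mod 13).
    Then x = 1 + 99·1 = 100, valid modulo lcm(99, 13) = 1287: x ≡ 100 (mod 1287).
Verify: 100 mod 11 = 1 ✓, 100 mod 9 = 1 ✓, 100 mod 13 = 9 ✓.

x ≡ 100 (mod 1287).


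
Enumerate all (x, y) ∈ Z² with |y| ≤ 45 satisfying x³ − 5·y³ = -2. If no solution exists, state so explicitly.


The equation is x³ - 5y³ = -2. For fixed y, x³ = 5·y³ − 2, so a solution requires the RHS to be a perfect cube.
Strategy: iterate y from -45 to 45, compute RHS = 5·y³ − 2, and check whether it is a (positive or negative) perfect cube.
Check small values of y:
  y = 0: RHS = -2 is not a perfect cube.
  y = 1: RHS = 3 is not a perfect cube.
  y = -1: RHS = -7 is not a perfect cube.
  y = 2: RHS = 38 is not a perfect cube.
  y = -2: RHS = -42 is not a perfect cube.
  y = 3: RHS = 133 is not a perfect cube.
  y = -3: RHS = -137 is not a perfect cube.
Continuing the search up to |y| = 45 finds no solutions either.
No (x, y) in the scanned range satisfies the equation.

No integer solutions with |y| ≤ 45.
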